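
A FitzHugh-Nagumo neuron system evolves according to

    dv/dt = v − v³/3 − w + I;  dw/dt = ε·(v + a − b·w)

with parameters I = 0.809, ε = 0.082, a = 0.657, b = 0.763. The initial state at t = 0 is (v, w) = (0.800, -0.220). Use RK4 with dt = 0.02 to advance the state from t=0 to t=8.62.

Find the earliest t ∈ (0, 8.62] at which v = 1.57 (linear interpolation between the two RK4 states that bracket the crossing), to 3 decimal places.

t = 0.496

t=0.000: state=(0.800, -0.220)
step 1 (dt=0.02): k1=(1.658, 0.133), k2=(1.663, 0.135), k3=(1.663, 0.135), k4=(1.667, 0.136); state += dt/6·(k1+2k2+2k3+k4)
t=0.020: state=(0.833, -0.217)
t=0.040: state=(0.867, -0.215)
t=0.060: state=(0.900, -0.212)
t=0.480: state=(1.550, -0.142)
next step: t=0.500: state=(1.575, -0.138) — v has crossed 1.57
linear interpolation between t=0.480 (1.55011) and t=0.500 (1.57490) → t≈0.496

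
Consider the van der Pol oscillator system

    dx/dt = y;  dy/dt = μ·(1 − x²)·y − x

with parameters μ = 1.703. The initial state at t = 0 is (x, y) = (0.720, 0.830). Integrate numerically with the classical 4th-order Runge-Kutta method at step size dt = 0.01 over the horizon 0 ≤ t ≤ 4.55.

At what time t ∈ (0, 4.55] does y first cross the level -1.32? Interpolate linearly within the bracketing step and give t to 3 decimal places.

t=0.000: state=(0.720, 0.830)
step 1 (dt=0.01): k1=(0.830, -0.039), k2=(0.830, -0.052), k3=(0.830, -0.052), k4=(0.829, -0.065); state += dt/6·(k1+2k2+2k3+k4)
t=0.010: state=(0.728, 0.829)
t=0.020: state=(0.737, 0.829)
t=0.030: state=(0.745, 0.828)
continuing one RK4 step at a time; state shown every 20 steps (Δt=0.2):
t=0.200: state=(0.882, 0.768)
t=0.400: state=(1.020, 0.599)
t=0.600: state=(1.117, 0.361)
t=0.800: state=(1.164, 0.109)
t=1.000: state=(1.162, -0.123)
t=1.200: state=(1.116, -0.329)
t=1.400: state=(1.031, -0.522)
t=1.600: state=(0.906, -0.729)
t=1.800: state=(0.736, -0.988)
t=1.980: state=(0.530, -1.311)
next step: t=1.990: state=(0.517, -1.333) — y has crossed -1.32
linear interpolation between t=1.980 (-1.31139) and t=1.990 (-1.33297) → t≈1.984

t = 1.984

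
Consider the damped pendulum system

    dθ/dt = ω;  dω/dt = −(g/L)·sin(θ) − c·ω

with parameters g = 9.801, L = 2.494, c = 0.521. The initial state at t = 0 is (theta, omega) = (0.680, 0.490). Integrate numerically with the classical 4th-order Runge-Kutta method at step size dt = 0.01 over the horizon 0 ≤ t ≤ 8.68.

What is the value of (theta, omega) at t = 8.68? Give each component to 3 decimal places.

t=0.000: state=(0.680, 0.490)
step 1 (dt=0.01): k1=(0.490, -2.726), k2=(0.476, -2.727), k3=(0.476, -2.727), k4=(0.463, -2.727); state += dt/6·(k1+2k2+2k3+k4)
t=0.010: state=(0.685, 0.463)
t=0.020: state=(0.689, 0.435)
t=0.030: state=(0.693, 0.408)
continuing one RK4 step at a time; state shown every 50 steps (Δt=0.5):
t=0.500: state=(0.603, -0.724)
t=1.000: state=(0.090, -1.150)
t=1.500: state=(-0.375, -0.584)
t=2.000: state=(-0.442, 0.297)
t=2.500: state=(-0.151, 0.754)
t=3.000: state=(0.192, 0.515)
t=3.500: state=(0.305, -0.074)
t=4.000: state=(0.152, -0.470)
t=4.500: state=(-0.086, -0.405)
t=5.000: state=(-0.201, -0.034)
t=5.500: state=(-0.131, 0.279)
t=6.000: state=(0.027, 0.299)
t=6.500: state=(0.127, 0.077)
t=7.000: state=(0.103, -0.155)
t=7.500: state=(0.002, -0.211)
t=8.000: state=(-0.077, -0.086)
t=8.500: state=(-0.077, 0.079)
t=8.680: state=(-0.059, 0.118)

(theta, omega) = (-0.059, 0.118)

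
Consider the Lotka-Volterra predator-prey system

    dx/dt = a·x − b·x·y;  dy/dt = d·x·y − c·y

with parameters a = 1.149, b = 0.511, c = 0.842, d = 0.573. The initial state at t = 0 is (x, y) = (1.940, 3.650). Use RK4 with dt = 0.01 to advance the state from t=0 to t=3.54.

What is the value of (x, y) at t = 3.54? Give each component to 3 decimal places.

(x, y) = (1.073, 1.267)

t=0.000: state=(1.940, 3.650)
step 1 (dt=0.01): k1=(-1.389, 0.984), k2=(-1.389, 0.971), k3=(-1.389, 0.971), k4=(-1.389, 0.958); state += dt/6·(k1+2k2+2k3+k4)
t=0.010: state=(1.926, 3.660)
t=0.020: state=(1.912, 3.669)
t=0.030: state=(1.898, 3.678)
continuing one RK4 step at a time; state shown every 20 steps (Δt=0.2):
t=0.200: state=(1.667, 3.792)
t=0.400: state=(1.420, 3.823)
t=0.600: state=(1.213, 3.755)
t=0.800: state=(1.047, 3.610)
t=1.000: state=(0.920, 3.414)
t=1.200: state=(0.826, 3.187)
t=1.400: state=(0.759, 2.948)
t=1.600: state=(0.716, 2.711)
t=1.800: state=(0.691, 2.482)
t=2.000: state=(0.682, 2.269)
t=2.200: state=(0.687, 2.074)
t=2.400: state=(0.706, 1.898)
t=2.600: state=(0.738, 1.742)
t=2.800: state=(0.783, 1.606)
t=3.000: state=(0.841, 1.489)
t=3.200: state=(0.914, 1.391)
t=3.400: state=(1.002, 1.312)
t=3.540: state=(1.073, 1.267)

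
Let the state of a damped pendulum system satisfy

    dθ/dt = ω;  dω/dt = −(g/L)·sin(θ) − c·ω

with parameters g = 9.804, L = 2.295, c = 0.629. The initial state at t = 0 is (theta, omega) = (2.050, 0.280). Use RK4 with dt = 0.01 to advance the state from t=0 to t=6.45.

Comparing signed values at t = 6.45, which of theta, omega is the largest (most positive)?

largest component: omega

t=0.000: state=(2.050, 0.280)
step 1 (dt=0.01): k1=(0.280, -3.967), k2=(0.260, -3.952), k3=(0.260, -3.952), k4=(0.240, -3.937); state += dt/6·(k1+2k2+2k3+k4)
t=0.010: state=(2.053, 0.240)
t=0.020: state=(2.055, 0.201)
t=0.030: state=(2.057, 0.162)
continuing one RK4 step at a time; state shown every 25 steps (Δt=0.25):
t=0.250: state=(2.002, -0.640)
t=0.500: state=(1.736, -1.484)
t=0.750: state=(1.267, -2.246)
t=1.000: state=(0.637, -2.712)
t=1.250: state=(-0.039, -2.592)
t=1.500: state=(-0.608, -1.884)
t=1.750: state=(-0.958, -0.898)
t=2.000: state=(-1.059, 0.079)
t=2.250: state=(-0.932, 0.904)
t=2.500: state=(-0.628, 1.470)
t=2.750: state=(-0.228, 1.663)
t=3.000: state=(0.168, 1.440)
t=3.250: state=(0.466, 0.909)
t=3.500: state=(0.613, 0.257)
t=3.750: state=(0.598, -0.354)
t=4.000: state=(0.450, -0.802)
t=4.250: state=(0.218, -1.010)
t=4.500: state=(-0.033, -0.949)
t=4.750: state=(-0.239, -0.669)
t=5.000: state=(-0.358, -0.272)
t=5.250: state=(-0.375, 0.129)
t=5.500: state=(-0.301, 0.442)
t=5.750: state=(-0.166, 0.608)
t=6.000: state=(-0.011, 0.604)
t=6.250: state=(0.124, 0.456)
t=6.450: state=(0.197, 0.270)
compare at T: theta=0.197, omega=0.270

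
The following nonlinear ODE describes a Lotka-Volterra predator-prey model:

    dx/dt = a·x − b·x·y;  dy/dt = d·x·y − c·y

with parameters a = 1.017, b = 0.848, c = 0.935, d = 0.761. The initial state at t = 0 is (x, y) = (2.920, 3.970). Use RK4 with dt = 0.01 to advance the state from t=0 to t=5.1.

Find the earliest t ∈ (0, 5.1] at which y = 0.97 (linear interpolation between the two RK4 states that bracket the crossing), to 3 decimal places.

t=0.000: state=(2.920, 3.970)
step 1 (dt=0.01): k1=(-6.861, 5.110), k2=(-6.843, 5.038), k3=(-6.842, 5.038), k4=(-6.822, 4.965); state += dt/6·(k1+2k2+2k3+k4)
t=0.010: state=(2.852, 4.020)
t=0.020: state=(2.784, 4.069)
t=0.030: state=(2.716, 4.117)
continuing one RK4 step at a time; state shown every 20 steps (Δt=0.2):
t=0.200: state=(1.705, 4.659)
t=0.400: state=(0.938, 4.698)
t=0.600: state=(0.532, 4.343)
t=0.800: state=(0.325, 3.839)
t=1.000: state=(0.217, 3.315)
t=1.200: state=(0.158, 2.829)
t=1.400: state=(0.125, 2.397)
t=1.600: state=(0.105, 2.023)
t=1.800: state=(0.094, 1.703)
t=2.000: state=(0.088, 1.432)
t=2.200: state=(0.087, 1.204)
t=2.400: state=(0.088, 1.012)
t=2.440: state=(0.089, 0.977)
next step: t=2.450: state=(0.089, 0.969) — y has crossed 0.97
linear interpolation between t=2.440 (0.97744) and t=2.450 (0.96900) → t≈2.449

t = 2.449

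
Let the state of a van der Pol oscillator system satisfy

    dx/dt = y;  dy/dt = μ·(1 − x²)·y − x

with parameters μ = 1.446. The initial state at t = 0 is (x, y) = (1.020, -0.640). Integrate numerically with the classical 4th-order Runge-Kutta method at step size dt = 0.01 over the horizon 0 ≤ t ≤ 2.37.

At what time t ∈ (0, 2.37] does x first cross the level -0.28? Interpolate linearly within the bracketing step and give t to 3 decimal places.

t = 0.955

t=0.000: state=(1.020, -0.640)
step 1 (dt=0.01): k1=(-0.640, -0.983), k2=(-0.645, -0.985), k3=(-0.645, -0.985), k4=(-0.650, -0.988); state += dt/6·(k1+2k2+2k3+k4)
t=0.010: state=(1.014, -0.650)
t=0.020: state=(1.007, -0.660)
t=0.030: state=(1.000, -0.670)
continuing one RK4 step at a time; state shown every 10 steps (Δt=0.1):
t=0.100: state=(0.951, -0.741)
t=0.200: state=(0.871, -0.852)
t=0.300: state=(0.780, -0.977)
t=0.400: state=(0.675, -1.121)
t=0.500: state=(0.555, -1.290)
t=0.600: state=(0.416, -1.492)
t=0.700: state=(0.255, -1.732)
t=0.800: state=(0.069, -2.010)
t=0.900: state=(-0.148, -2.318)
t=0.950: state=(-0.267, -2.473)
next step: t=0.960: state=(-0.292, -2.503) — x has crossed -0.28
linear interpolation between t=0.950 (-0.26742) and t=0.960 (-0.29230) → t≈0.955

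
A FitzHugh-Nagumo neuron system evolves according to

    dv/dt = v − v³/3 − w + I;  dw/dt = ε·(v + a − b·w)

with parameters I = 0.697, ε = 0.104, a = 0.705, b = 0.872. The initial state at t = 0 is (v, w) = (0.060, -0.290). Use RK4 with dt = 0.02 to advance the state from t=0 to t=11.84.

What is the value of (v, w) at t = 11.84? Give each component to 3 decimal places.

t=0.000: state=(0.060, -0.290)
step 1 (dt=0.02): k1=(1.047, 0.106), k2=(1.056, 0.107), k3=(1.056, 0.107), k4=(1.066, 0.108); state += dt/6·(k1+2k2+2k3+k4)
t=0.020: state=(0.081, -0.288)
t=0.040: state=(0.103, -0.286)
t=0.060: state=(0.125, -0.283)
continuing one RK4 step at a time; state shown every 25 steps (Δt=0.5):
t=0.500: state=(0.705, -0.223)
t=1.000: state=(1.445, -0.122)
t=1.500: state=(1.855, 0.005)
t=2.000: state=(1.950, 0.138)
t=2.500: state=(1.939, 0.267)
t=3.000: state=(1.902, 0.389)
t=3.500: state=(1.859, 0.503)
t=4.000: state=(1.814, 0.610)
t=4.500: state=(1.769, 0.710)
t=5.000: state=(1.724, 0.803)
t=5.500: state=(1.679, 0.890)
t=6.000: state=(1.633, 0.970)
t=6.500: state=(1.587, 1.045)
t=7.000: state=(1.540, 1.114)
t=7.500: state=(1.492, 1.178)
t=8.000: state=(1.444, 1.236)
t=8.500: state=(1.394, 1.289)
t=9.000: state=(1.343, 1.337)
t=9.500: state=(1.289, 1.381)
t=10.000: state=(1.234, 1.419)
t=10.500: state=(1.174, 1.454)
t=11.000: state=(1.111, 1.483)
t=11.500: state=(1.042, 1.508)
t=11.840: state=(0.990, 1.522)

(v, w) = (0.990, 1.522)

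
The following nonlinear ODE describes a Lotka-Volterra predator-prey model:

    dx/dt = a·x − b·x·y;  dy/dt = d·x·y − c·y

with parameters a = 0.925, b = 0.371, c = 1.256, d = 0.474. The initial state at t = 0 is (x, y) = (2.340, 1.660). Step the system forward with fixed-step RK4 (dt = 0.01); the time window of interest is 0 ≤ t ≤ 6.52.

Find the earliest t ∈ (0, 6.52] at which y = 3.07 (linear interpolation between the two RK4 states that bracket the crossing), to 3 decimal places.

t=0.000: state=(2.340, 1.660)
step 1 (dt=0.01): k1=(0.723, -0.244), k2=(0.726, -0.241), k3=(0.726, -0.241), k4=(0.728, -0.238); state += dt/6·(k1+2k2+2k3+k4)
t=0.010: state=(2.347, 1.658)
t=0.020: state=(2.355, 1.655)
t=0.030: state=(2.362, 1.653)
continuing one RK4 step at a time; state shown every 25 steps (Δt=0.25):
t=0.250: state=(2.534, 1.618)
t=0.500: state=(2.749, 1.616)
t=0.750: state=(2.977, 1.658)
t=1.000: state=(3.205, 1.747)
t=1.250: state=(3.414, 1.889)
t=1.500: state=(3.579, 2.090)
t=1.750: state=(3.672, 2.348)
t=2.000: state=(3.671, 2.653)
t=2.250: state=(3.563, 2.978)
t=2.320: state=(3.514, 3.068)
next step: t=2.330: state=(3.507, 3.080) — y has crossed 3.07
linear interpolation between t=2.320 (3.06756) and t=2.330 (3.08010) → t≈2.322

t = 2.322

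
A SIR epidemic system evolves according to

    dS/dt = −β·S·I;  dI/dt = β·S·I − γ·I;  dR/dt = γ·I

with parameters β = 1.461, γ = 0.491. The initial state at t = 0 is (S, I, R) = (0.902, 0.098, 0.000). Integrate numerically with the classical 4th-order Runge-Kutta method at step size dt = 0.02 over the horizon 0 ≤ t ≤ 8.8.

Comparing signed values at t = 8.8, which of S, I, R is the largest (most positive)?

t=0.000: state=(0.902, 0.098, 0.000)
step 1 (dt=0.02): k1=(-0.129, 0.081, 0.048), k2=(-0.130, 0.082, 0.049), k3=(-0.130, 0.082, 0.049), k4=(-0.131, 0.082, 0.049); state += dt/6·(k1+2k2+2k3+k4)
t=0.020: state=(0.899, 0.100, 0.001)
t=0.040: state=(0.897, 0.101, 0.002)
t=0.060: state=(0.894, 0.103, 0.003)
continuing one RK4 step at a time; state shown every 25 steps (Δt=0.5):
t=0.500: state=(0.826, 0.144, 0.030)
t=1.000: state=(0.729, 0.199, 0.072)
t=1.500: state=(0.617, 0.255, 0.128)
t=2.000: state=(0.503, 0.301, 0.196)
t=2.500: state=(0.400, 0.327, 0.274)
t=3.000: state=(0.314, 0.331, 0.355)
t=3.500: state=(0.247, 0.318, 0.435)
t=4.000: state=(0.198, 0.292, 0.510)
t=4.500: state=(0.162, 0.261, 0.578)
t=5.000: state=(0.135, 0.227, 0.638)
t=5.500: state=(0.116, 0.195, 0.689)
t=6.000: state=(0.102, 0.165, 0.733)
t=6.500: state=(0.091, 0.138, 0.771)
t=7.000: state=(0.083, 0.115, 0.802)
t=7.500: state=(0.077, 0.096, 0.827)
t=8.000: state=(0.072, 0.079, 0.849)
t=8.500: state=(0.068, 0.065, 0.866)
t=8.800: state=(0.067, 0.058, 0.876)
compare at T: S=0.067, I=0.058, R=0.876

largest component: R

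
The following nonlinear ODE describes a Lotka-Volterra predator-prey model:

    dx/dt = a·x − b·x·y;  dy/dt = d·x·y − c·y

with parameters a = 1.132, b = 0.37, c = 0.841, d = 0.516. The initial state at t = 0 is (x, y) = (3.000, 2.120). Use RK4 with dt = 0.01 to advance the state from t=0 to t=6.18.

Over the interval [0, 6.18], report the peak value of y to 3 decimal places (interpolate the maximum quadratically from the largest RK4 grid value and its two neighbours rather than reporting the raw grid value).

max y = 5.635

t=0.000: state=(3.000, 2.120)
step 1 (dt=0.01): k1=(1.043, 1.499), k2=(1.036, 1.510), k3=(1.036, 1.510), k4=(1.030, 1.521); state += dt/6·(k1+2k2+2k3+k4)
t=0.010: state=(3.010, 2.135)
t=0.020: state=(3.021, 2.150)
t=0.030: state=(3.031, 2.166)
continuing one RK4 step at a time; state shown every 20 steps (Δt=0.2):
t=0.200: state=(3.177, 2.466)
t=0.400: state=(3.268, 2.909)
t=0.600: state=(3.241, 3.444)
t=0.800: state=(3.082, 4.038)
t=1.000: state=(2.804, 4.628)
t=1.200: state=(2.449, 5.132)
t=1.400: state=(2.072, 5.477)
t=1.600: state=(1.721, 5.627)
t=1.800: state=(1.423, 5.591)
t=2.000: state=(1.187, 5.404)
t=2.200: state=(1.009, 5.113)
t=2.400: state=(0.878, 4.761)
t=2.600: state=(0.785, 4.383)
t=2.800: state=(0.721, 4.003)
t=3.000: state=(0.682, 3.637)
t=3.200: state=(0.662, 3.294)
t=3.400: state=(0.658, 2.980)
t=3.600: state=(0.669, 2.697)
t=3.800: state=(0.694, 2.445)
t=4.000: state=(0.732, 2.224)
t=4.200: state=(0.785, 2.033)
t=4.400: state=(0.852, 1.869)
t=4.600: state=(0.935, 1.732)
t=4.800: state=(1.036, 1.621)
t=5.000: state=(1.157, 1.533)
t=5.200: state=(1.298, 1.471)
t=5.400: state=(1.462, 1.433)
t=5.600: state=(1.650, 1.422)
t=5.800: state=(1.862, 1.440)
t=6.000: state=(2.095, 1.493)
t=6.180: state=(2.320, 1.575)
largest grid value and its neighbours: y(1.650)=5.63462, y(1.660)=5.63471, y(1.670)=5.63435
parabola through these three points peaks at t≈1.657 with y≈5.63473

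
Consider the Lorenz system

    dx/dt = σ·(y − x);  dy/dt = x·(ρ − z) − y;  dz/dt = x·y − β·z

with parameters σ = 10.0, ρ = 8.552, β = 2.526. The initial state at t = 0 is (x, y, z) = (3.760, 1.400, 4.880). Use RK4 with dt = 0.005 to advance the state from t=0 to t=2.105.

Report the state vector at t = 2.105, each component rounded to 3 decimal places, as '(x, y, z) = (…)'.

(x, y, z) = (4.201, 3.840, 8.216)

t=0.000: state=(3.760, 1.400, 4.880)
step 1 (dt=0.005): k1=(-23.600, 12.407, -7.063), k2=(-22.700, 12.224, -6.986), k3=(-22.727, 12.232, -6.985), k4=(-21.852, 12.056, -6.911); state += dt/6·(k1+2k2+2k3+k4)
t=0.005: state=(3.646, 1.461, 4.845)
t=0.010: state=(3.541, 1.521, 4.811)
t=0.015: state=(3.444, 1.578, 4.777)
continuing one RK4 step at a time; state shown every 20 steps (Δt=0.1):
t=0.100: state=(2.657, 2.410, 4.304)
t=0.200: state=(2.829, 3.311, 4.027)
t=0.300: state=(3.503, 4.335, 4.200)
t=0.400: state=(4.433, 5.427, 4.994)
t=0.500: state=(5.389, 6.242, 6.460)
t=0.600: state=(5.994, 6.286, 8.244)
t=0.700: state=(5.905, 5.445, 9.541)
t=0.800: state=(5.184, 4.287, 9.796)
t=0.900: state=(4.278, 3.431, 9.197)
t=1.000: state=(3.575, 3.036, 8.241)
t=1.100: state=(3.206, 3.001, 7.289)
t=1.200: state=(3.145, 3.217, 6.524)
t=1.300: state=(3.329, 3.616, 6.040)
t=1.400: state=(3.700, 4.145, 5.898)
t=1.500: state=(4.192, 4.712, 6.134)
t=1.600: state=(4.700, 5.170, 6.725)
t=1.700: state=(5.079, 5.343, 7.522)
t=1.800: state=(5.193, 5.150, 8.248)
t=1.900: state=(5.006, 4.695, 8.636)
t=2.000: state=(4.625, 4.204, 8.596)
t=2.100: state=(4.219, 3.852, 8.239)
t=2.105: state=(4.201, 3.840, 8.216)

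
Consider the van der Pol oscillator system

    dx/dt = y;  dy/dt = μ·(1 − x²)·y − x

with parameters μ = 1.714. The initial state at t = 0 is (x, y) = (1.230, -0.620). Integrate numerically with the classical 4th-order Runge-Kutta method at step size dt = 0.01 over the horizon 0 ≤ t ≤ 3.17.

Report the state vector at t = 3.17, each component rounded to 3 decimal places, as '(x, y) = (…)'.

t=0.000: state=(1.230, -0.620)
step 1 (dt=0.01): k1=(-0.620, -0.685), k2=(-0.623, -0.687), k3=(-0.623, -0.687), k4=(-0.627, -0.689); state += dt/6·(k1+2k2+2k3+k4)
t=0.010: state=(1.224, -0.627)
t=0.020: state=(1.217, -0.634)
t=0.030: state=(1.211, -0.641)
continuing one RK4 step at a time; state shown every 20 steps (Δt=0.2):
t=0.200: state=(1.092, -0.770)
t=0.400: state=(0.919, -0.968)
t=0.600: state=(0.698, -1.260)
t=0.800: state=(0.404, -1.719)
t=1.000: state=(-0.006, -2.427)
t=1.200: state=(-0.576, -3.238)
t=1.400: state=(-1.246, -3.209)
t=1.600: state=(-1.758, -1.782)
t=1.800: state=(-1.972, -0.492)
t=2.000: state=(-2.005, 0.073)
t=2.200: state=(-1.967, 0.277)
t=2.400: state=(-1.902, 0.360)
t=2.600: state=(-1.825, 0.407)
t=2.800: state=(-1.740, 0.445)
t=3.000: state=(-1.647, 0.486)
t=3.170: state=(-1.561, 0.527)

(x, y) = (-1.561, 0.527)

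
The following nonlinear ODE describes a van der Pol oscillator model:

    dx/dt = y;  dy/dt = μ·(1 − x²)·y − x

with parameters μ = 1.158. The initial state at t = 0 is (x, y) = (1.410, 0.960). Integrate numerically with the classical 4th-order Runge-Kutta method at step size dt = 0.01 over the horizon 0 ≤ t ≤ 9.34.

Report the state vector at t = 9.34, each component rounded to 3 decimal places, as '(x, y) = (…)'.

(x, y) = (-0.978, -2.826)

t=0.000: state=(1.410, 0.960)
step 1 (dt=0.01): k1=(0.960, -2.508), k2=(0.947, -2.514), k3=(0.947, -2.513), k4=(0.935, -2.518); state += dt/6·(k1+2k2+2k3+k4)
t=0.010: state=(1.419, 0.935)
t=0.020: state=(1.429, 0.910)
t=0.030: state=(1.438, 0.884)
continuing one RK4 step at a time; state shown every 50 steps (Δt=0.5):
t=0.500: state=(1.601, -0.095)
t=1.000: state=(1.416, -0.586)
t=1.500: state=(1.030, -0.978)
t=2.000: state=(0.384, -1.694)
t=2.500: state=(-0.749, -2.755)
t=3.000: state=(-1.841, -1.088)
t=3.500: state=(-1.964, 0.265)
t=4.000: state=(-1.742, 0.570)
t=4.500: state=(-1.406, 0.783)
t=5.000: state=(-0.932, 1.164)
t=5.500: state=(-0.161, 2.037)
t=6.000: state=(1.125, 2.751)
t=6.500: state=(1.969, 0.509)
t=7.000: state=(1.938, -0.387)
t=7.500: state=(1.681, -0.617)
t=8.000: state=(1.320, -0.844)
t=8.500: state=(0.801, -1.295)
t=9.000: state=(-0.072, -2.311)
t=9.340: state=(-0.978, -2.826)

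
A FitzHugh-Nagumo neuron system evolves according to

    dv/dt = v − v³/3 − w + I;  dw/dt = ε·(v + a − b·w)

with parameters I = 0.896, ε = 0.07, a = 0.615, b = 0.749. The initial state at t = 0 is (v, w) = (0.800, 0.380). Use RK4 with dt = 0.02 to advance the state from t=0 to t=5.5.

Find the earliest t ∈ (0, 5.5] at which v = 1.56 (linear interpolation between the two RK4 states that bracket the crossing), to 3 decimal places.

t = 0.730

t=0.000: state=(0.800, 0.380)
step 1 (dt=0.02): k1=(1.145, 0.079), k2=(1.149, 0.080), k3=(1.149, 0.080), k4=(1.152, 0.081); state += dt/6·(k1+2k2+2k3+k4)
t=0.020: state=(0.823, 0.382)
t=0.040: state=(0.846, 0.383)
t=0.060: state=(0.869, 0.385)
continuing one RK4 step at a time; state shown every 10 steps (Δt=0.2):
t=0.200: state=(1.033, 0.397)
t=0.400: state=(1.258, 0.418)
t=0.600: state=(1.455, 0.441)
t=0.720: state=(1.553, 0.456)
next step: t=0.740: state=(1.567, 0.458) — v has crossed 1.56
linear interpolation between t=0.720 (1.55282) and t=0.740 (1.56748) → t≈0.730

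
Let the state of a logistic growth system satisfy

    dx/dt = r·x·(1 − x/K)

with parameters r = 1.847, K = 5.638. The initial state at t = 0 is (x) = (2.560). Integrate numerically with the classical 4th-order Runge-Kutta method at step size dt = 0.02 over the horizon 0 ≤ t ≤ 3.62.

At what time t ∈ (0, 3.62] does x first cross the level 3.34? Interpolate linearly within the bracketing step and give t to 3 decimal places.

t=0.000: state=(2.560)
step 1 (dt=0.02): k1=(2.581), k2=(2.586), k3=(2.586), k4=(2.589); state += dt/6·(k1+2k2+2k3+k4)
t=0.020: state=(2.612)
t=0.040: state=(2.664)
t=0.060: state=(2.716)
continuing one RK4 step at a time; state shown every 10 steps (Δt=0.2):
t=0.200: state=(3.079)
t=0.300: state=(3.334)
next step: t=0.320: state=(3.385) — x has crossed 3.34
linear interpolation between t=0.300 (3.33441) and t=0.320 (3.38456) → t≈0.302

t = 0.302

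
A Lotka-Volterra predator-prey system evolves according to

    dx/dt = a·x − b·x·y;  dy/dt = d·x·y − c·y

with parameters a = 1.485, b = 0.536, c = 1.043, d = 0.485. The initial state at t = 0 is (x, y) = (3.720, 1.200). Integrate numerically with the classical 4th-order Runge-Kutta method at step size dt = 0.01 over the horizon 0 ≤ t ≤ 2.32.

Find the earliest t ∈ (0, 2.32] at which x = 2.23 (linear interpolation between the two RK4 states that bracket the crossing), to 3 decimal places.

t=0.000: state=(3.720, 1.200)
step 1 (dt=0.01): k1=(3.131, 0.913), k2=(3.136, 0.926), k3=(3.135, 0.926), k4=(3.139, 0.939); state += dt/6·(k1+2k2+2k3+k4)
t=0.010: state=(3.751, 1.209)
t=0.020: state=(3.783, 1.219)
t=0.030: state=(3.814, 1.229)
continuing one RK4 step at a time; state shown every 10 steps (Δt=0.1):
t=0.100: state=(4.036, 1.305)
t=0.200: state=(4.350, 1.441)
t=0.300: state=(4.651, 1.615)
t=0.400: state=(4.920, 1.835)
t=0.500: state=(5.136, 2.111)
t=0.600: state=(5.275, 2.449)
t=0.700: state=(5.310, 2.853)
t=0.800: state=(5.222, 3.320)
t=0.900: state=(5.002, 3.835)
t=1.000: state=(4.657, 4.370)
t=1.100: state=(4.216, 4.883)
t=1.200: state=(3.718, 5.334)
t=1.300: state=(3.208, 5.684)
t=1.400: state=(2.726, 5.913)
t=1.500: state=(2.296, 6.016)
t=1.510: state=(2.256, 6.019)
next step: t=1.520: state=(2.217, 6.022) — x has crossed 2.23
linear interpolation between t=1.510 (2.25641) and t=1.520 (2.21744) → t≈1.517

t = 1.517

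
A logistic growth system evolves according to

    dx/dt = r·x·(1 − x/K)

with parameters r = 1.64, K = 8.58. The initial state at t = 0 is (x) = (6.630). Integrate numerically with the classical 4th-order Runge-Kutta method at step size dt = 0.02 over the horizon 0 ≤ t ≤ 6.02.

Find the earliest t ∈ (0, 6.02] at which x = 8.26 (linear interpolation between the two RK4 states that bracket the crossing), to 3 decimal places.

t = 1.236

t=0.000: state=(6.630)
step 1 (dt=0.02): k1=(2.471), k2=(2.449), k3=(2.449), k4=(2.427); state += dt/6·(k1+2k2+2k3+k4)
t=0.020: state=(6.679)
t=0.040: state=(6.727)
t=0.060: state=(6.774)
continuing one RK4 step at a time; state shown every 10 steps (Δt=0.2):
t=0.200: state=(7.080)
t=0.400: state=(7.444)
t=0.600: state=(7.730)
t=0.800: state=(7.950)
t=1.000: state=(8.117)
t=1.200: state=(8.241)
t=1.220: state=(8.252)
next step: t=1.240: state=(8.262) — x has crossed 8.26
linear interpolation between t=1.220 (8.25180) and t=1.240 (8.26200) → t≈1.236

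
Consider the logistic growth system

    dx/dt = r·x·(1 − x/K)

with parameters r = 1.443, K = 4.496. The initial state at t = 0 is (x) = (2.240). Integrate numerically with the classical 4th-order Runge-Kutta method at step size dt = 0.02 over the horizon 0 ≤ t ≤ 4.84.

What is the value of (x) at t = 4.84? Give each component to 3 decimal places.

t=0.000: state=(2.240)
step 1 (dt=0.02): k1=(1.622), k2=(1.622), k3=(1.622), k4=(1.622); state += dt/6·(k1+2k2+2k3+k4)
t=0.020: state=(2.272)
t=0.040: state=(2.305)
t=0.060: state=(2.337)
continuing one RK4 step at a time; state shown every 10 steps (Δt=0.2):
t=0.200: state=(2.562)
t=0.400: state=(2.872)
t=0.600: state=(3.158)
t=0.800: state=(3.413)
t=1.000: state=(3.632)
t=1.200: state=(3.816)
t=1.400: state=(3.966)
t=1.600: state=(4.087)
t=1.800: state=(4.182)
t=2.000: state=(4.257)
t=2.200: state=(4.314)
t=2.400: state=(4.358)
t=2.600: state=(4.392)
t=2.800: state=(4.418)
t=3.000: state=(4.437)
t=3.200: state=(4.452)
t=3.400: state=(4.463)
t=3.600: state=(4.471)
t=3.800: state=(4.477)
t=4.000: state=(4.482)
t=4.200: state=(4.485)
t=4.400: state=(4.488)
t=4.600: state=(4.490)
t=4.800: state=(4.492)
t=4.840: state=(4.492)

(x) = (4.492)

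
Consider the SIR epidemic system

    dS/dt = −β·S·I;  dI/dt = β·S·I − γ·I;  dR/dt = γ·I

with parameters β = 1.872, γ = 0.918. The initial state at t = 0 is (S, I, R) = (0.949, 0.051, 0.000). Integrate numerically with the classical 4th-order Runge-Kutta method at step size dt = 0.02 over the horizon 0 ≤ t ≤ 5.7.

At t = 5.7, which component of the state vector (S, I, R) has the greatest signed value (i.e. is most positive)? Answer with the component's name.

largest component: R

t=0.000: state=(0.949, 0.051, 0.000)
step 1 (dt=0.02): k1=(-0.091, 0.044, 0.047), k2=(-0.091, 0.044, 0.047), k3=(-0.091, 0.044, 0.047), k4=(-0.092, 0.044, 0.048); state += dt/6·(k1+2k2+2k3+k4)
t=0.020: state=(0.947, 0.052, 0.001)
t=0.040: state=(0.945, 0.053, 0.002)
t=0.060: state=(0.943, 0.054, 0.003)
continuing one RK4 step at a time; state shown every 10 steps (Δt=0.2):
t=0.200: state=(0.929, 0.060, 0.010)
t=0.400: state=(0.907, 0.071, 0.022)
t=0.600: state=(0.881, 0.082, 0.036)
t=0.800: state=(0.853, 0.095, 0.053)
t=1.000: state=(0.821, 0.108, 0.071)
t=1.200: state=(0.786, 0.121, 0.092)
t=1.400: state=(0.749, 0.135, 0.116)
t=1.600: state=(0.711, 0.147, 0.142)
t=1.800: state=(0.671, 0.159, 0.170)
t=2.000: state=(0.631, 0.169, 0.200)
t=2.200: state=(0.592, 0.177, 0.232)
t=2.400: state=(0.553, 0.182, 0.265)
t=2.600: state=(0.516, 0.185, 0.298)
t=2.800: state=(0.482, 0.186, 0.333)
t=3.000: state=(0.449, 0.184, 0.366)
t=3.200: state=(0.420, 0.180, 0.400)
t=3.400: state=(0.393, 0.175, 0.433)
t=3.600: state=(0.368, 0.168, 0.464)
t=3.800: state=(0.347, 0.159, 0.494)
t=4.000: state=(0.327, 0.151, 0.522)
t=4.200: state=(0.310, 0.141, 0.549)
t=4.400: state=(0.294, 0.131, 0.574)
t=4.600: state=(0.281, 0.122, 0.598)
t=4.800: state=(0.269, 0.112, 0.619)
t=5.000: state=(0.258, 0.103, 0.639)
t=5.200: state=(0.249, 0.094, 0.657)
t=5.400: state=(0.240, 0.086, 0.674)
t=5.600: state=(0.233, 0.078, 0.689)
t=5.700: state=(0.230, 0.075, 0.696)
compare at T: S=0.230, I=0.075, R=0.696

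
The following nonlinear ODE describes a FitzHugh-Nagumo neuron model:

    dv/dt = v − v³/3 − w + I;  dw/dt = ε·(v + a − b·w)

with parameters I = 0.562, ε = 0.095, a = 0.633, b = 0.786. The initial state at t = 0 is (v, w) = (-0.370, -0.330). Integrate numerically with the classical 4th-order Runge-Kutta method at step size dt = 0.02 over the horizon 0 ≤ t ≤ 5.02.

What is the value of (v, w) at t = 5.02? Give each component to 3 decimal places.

t=0.000: state=(-0.370, -0.330)
step 1 (dt=0.02): k1=(0.539, 0.050), k2=(0.543, 0.050), k3=(0.543, 0.050), k4=(0.547, 0.051); state += dt/6·(k1+2k2+2k3+k4)
t=0.020: state=(-0.359, -0.329)
t=0.040: state=(-0.348, -0.328)
t=0.060: state=(-0.337, -0.327)
continuing one RK4 step at a time; state shown every 10 steps (Δt=0.2):
t=0.200: state=(-0.253, -0.319)
t=0.400: state=(-0.115, -0.306)
t=0.600: state=(0.050, -0.290)
t=0.800: state=(0.248, -0.271)
t=1.000: state=(0.481, -0.248)
t=1.200: state=(0.747, -0.221)
t=1.400: state=(1.030, -0.189)
t=1.600: state=(1.302, -0.152)
t=1.800: state=(1.533, -0.111)
t=2.000: state=(1.702, -0.067)
t=2.200: state=(1.811, -0.021)
t=2.400: state=(1.873, 0.026)
t=2.600: state=(1.903, 0.073)
t=2.800: state=(1.914, 0.120)
t=3.000: state=(1.913, 0.166)
t=3.200: state=(1.905, 0.212)
t=3.400: state=(1.894, 0.256)
t=3.600: state=(1.880, 0.300)
t=3.800: state=(1.865, 0.343)
t=4.000: state=(1.849, 0.385)
t=4.200: state=(1.833, 0.426)
t=4.400: state=(1.816, 0.466)
t=4.600: state=(1.799, 0.505)
t=4.800: state=(1.782, 0.543)
t=5.000: state=(1.765, 0.580)
t=5.020: state=(1.763, 0.584)

(v, w) = (1.763, 0.584)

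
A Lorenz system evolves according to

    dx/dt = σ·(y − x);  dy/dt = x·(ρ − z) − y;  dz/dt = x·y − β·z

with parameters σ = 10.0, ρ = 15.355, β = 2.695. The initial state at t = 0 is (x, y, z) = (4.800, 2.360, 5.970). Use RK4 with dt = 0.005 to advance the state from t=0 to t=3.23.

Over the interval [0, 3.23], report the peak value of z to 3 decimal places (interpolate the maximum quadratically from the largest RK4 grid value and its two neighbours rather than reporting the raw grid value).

t=0.000: state=(4.800, 2.360, 5.970)
step 1 (dt=0.005): k1=(-24.400, 42.688, -4.761), k2=(-22.723, 42.065, -4.367), k3=(-22.780, 42.101, -4.367), k4=(-21.156, 41.511, -3.985); state += dt/6·(k1+2k2+2k3+k4)
t=0.005: state=(4.686, 2.570, 5.948)
t=0.010: state=(4.588, 2.775, 5.930)
t=0.015: state=(4.505, 2.975, 5.916)
continuing one RK4 step at a time; state shown every 40 steps (Δt=0.2):
t=0.200: state=(6.926, 9.809, 8.851)
t=0.400: state=(9.761, 7.842, 20.326)
t=0.600: state=(3.778, 1.697, 15.788)
t=0.800: state=(2.350, 2.625, 10.008)
t=1.000: state=(4.311, 6.051, 8.002)
t=1.200: state=(8.737, 10.558, 14.143)
t=1.400: state=(7.216, 4.485, 18.922)
t=1.600: state=(3.388, 2.686, 13.278)
t=1.800: state=(3.813, 4.801, 9.640)
t=2.000: state=(7.016, 8.950, 11.664)
t=2.200: state=(8.364, 7.118, 18.163)
t=2.400: state=(4.753, 3.409, 15.286)
t=2.600: state=(4.014, 4.490, 11.262)
t=2.800: state=(6.184, 7.704, 11.436)
t=3.000: state=(8.163, 7.962, 16.583)
t=3.200: state=(5.752, 4.347, 16.102)
t=3.230: state=(5.358, 4.142, 15.529)
largest grid value and its neighbours: z(0.425)=20.63793, z(0.430)=20.64670, z(0.435)=20.63885
parabola through these three points peaks at t≈0.430 with z≈20.64670

max z = 20.647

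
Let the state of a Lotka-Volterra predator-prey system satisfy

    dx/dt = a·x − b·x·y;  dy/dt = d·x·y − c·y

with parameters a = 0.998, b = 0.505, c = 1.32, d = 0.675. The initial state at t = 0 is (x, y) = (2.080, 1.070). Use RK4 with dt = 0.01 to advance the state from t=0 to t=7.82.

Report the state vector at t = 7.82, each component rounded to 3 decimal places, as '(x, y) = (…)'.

t=0.000: state=(2.080, 1.070)
step 1 (dt=0.01): k1=(0.952, 0.090), k2=(0.954, 0.093), k3=(0.954, 0.093), k4=(0.955, 0.097); state += dt/6·(k1+2k2+2k3+k4)
t=0.010: state=(2.090, 1.071)
t=0.020: state=(2.099, 1.072)
t=0.030: state=(2.109, 1.073)
continuing one RK4 step at a time; state shown every 50 steps (Δt=0.5):
t=0.500: state=(2.579, 1.213)
t=1.000: state=(2.992, 1.616)
t=1.500: state=(3.010, 2.335)
t=2.000: state=(2.485, 3.088)
t=2.500: state=(1.803, 3.281)
t=3.000: state=(1.355, 2.866)
t=3.500: state=(1.169, 2.254)
t=4.000: state=(1.169, 1.721)
t=4.500: state=(1.312, 1.347)
t=5.000: state=(1.585, 1.131)
t=5.500: state=(1.986, 1.064)
t=6.000: state=(2.478, 1.167)
t=6.500: state=(2.929, 1.508)
t=7.000: state=(3.053, 2.169)
t=7.500: state=(2.623, 2.965)
t=7.820: state=(2.174, 3.264)

(x, y) = (2.174, 3.264)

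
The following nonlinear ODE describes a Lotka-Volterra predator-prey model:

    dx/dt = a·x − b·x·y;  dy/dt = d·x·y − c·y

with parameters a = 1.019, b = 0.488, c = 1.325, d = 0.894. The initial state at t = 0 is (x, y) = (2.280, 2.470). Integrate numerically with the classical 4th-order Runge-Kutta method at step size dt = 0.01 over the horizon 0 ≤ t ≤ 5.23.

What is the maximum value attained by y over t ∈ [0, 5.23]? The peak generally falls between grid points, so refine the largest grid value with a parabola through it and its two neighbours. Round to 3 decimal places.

max y = 3.475

t=0.000: state=(2.280, 2.470)
step 1 (dt=0.01): k1=(-0.425, 1.762), k2=(-0.434, 1.763), k3=(-0.434, 1.763), k4=(-0.444, 1.765); state += dt/6·(k1+2k2+2k3+k4)
t=0.010: state=(2.276, 2.488)
t=0.020: state=(2.271, 2.505)
t=0.030: state=(2.266, 2.523)
continuing one RK4 step at a time; state shown every 20 steps (Δt=0.2):
t=0.200: state=(2.159, 2.821)
t=0.400: state=(1.978, 3.135)
t=0.600: state=(1.765, 3.362)
t=0.800: state=(1.549, 3.469)
t=1.000: state=(1.354, 3.448)
t=1.200: state=(1.192, 3.320)
t=1.400: state=(1.067, 3.115)
t=1.600: state=(0.977, 2.868)
t=1.800: state=(0.917, 2.605)
t=2.000: state=(0.883, 2.346)
t=2.200: state=(0.871, 2.105)
t=2.400: state=(0.879, 1.888)
t=2.600: state=(0.905, 1.699)
t=2.800: state=(0.948, 1.538)
t=3.000: state=(1.007, 1.405)
t=3.200: state=(1.082, 1.299)
t=3.400: state=(1.174, 1.219)
t=3.600: state=(1.281, 1.164)
t=3.800: state=(1.404, 1.135)
t=4.000: state=(1.542, 1.133)
t=4.200: state=(1.691, 1.161)
t=4.400: state=(1.846, 1.221)
t=4.600: state=(2.000, 1.322)
t=4.800: state=(2.140, 1.469)
t=5.000: state=(2.253, 1.670)
t=5.200: state=(2.318, 1.929)
t=5.230: state=(2.323, 1.973)
largest grid value and its neighbours: y(0.860)=3.47520, y(0.870)=3.47521, y(0.880)=3.47490
parabola through these three points peaks at t≈0.865 with y≈3.47524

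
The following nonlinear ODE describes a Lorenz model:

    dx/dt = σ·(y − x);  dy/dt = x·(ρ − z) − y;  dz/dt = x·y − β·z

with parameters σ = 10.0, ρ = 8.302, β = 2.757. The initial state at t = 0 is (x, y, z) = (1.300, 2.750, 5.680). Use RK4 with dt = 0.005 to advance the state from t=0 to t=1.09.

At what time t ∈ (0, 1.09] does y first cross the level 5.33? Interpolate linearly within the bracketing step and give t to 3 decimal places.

t=0.000: state=(1.300, 2.750, 5.680)
step 1 (dt=0.005): k1=(14.500, 0.659, -12.085), k2=(14.154, 0.792, -11.900), k3=(14.166, 0.789, -11.903), k4=(13.831, 0.922, -11.720); state += dt/6·(k1+2k2+2k3+k4)
t=0.005: state=(1.371, 2.754, 5.620)
t=0.010: state=(1.438, 2.759, 5.563)
t=0.015: state=(1.503, 2.766, 5.507)
continuing one RK4 step at a time; state shown every 10 steps (Δt=0.05):
t=0.050: state=(1.887, 2.846, 5.160)
t=0.100: state=(2.305, 3.051, 4.786)
t=0.150: state=(2.658, 3.345, 4.541)
t=0.200: state=(3.004, 3.711, 4.424)
t=0.250: state=(3.371, 4.133, 4.439)
t=0.300: state=(3.768, 4.592, 4.596)
t=0.350: state=(4.192, 5.059, 4.904)
t=0.380: state=(4.453, 5.328, 5.162)
next step: t=0.385: state=(4.497, 5.371, 5.210) — y has crossed 5.33
linear interpolation between t=0.380 (5.32756) and t=0.385 (5.37054) → t≈0.380

t = 0.380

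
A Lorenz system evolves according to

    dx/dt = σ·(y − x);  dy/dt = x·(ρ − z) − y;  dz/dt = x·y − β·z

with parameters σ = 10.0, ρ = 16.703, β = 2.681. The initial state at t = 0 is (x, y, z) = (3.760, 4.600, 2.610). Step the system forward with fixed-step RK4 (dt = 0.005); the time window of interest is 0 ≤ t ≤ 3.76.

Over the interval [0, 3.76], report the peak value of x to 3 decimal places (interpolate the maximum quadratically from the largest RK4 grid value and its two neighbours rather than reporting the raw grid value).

t=0.000: state=(3.760, 4.600, 2.610)
step 1 (dt=0.005): k1=(8.400, 48.390, 10.299), k2=(9.400, 48.467, 10.784), k3=(9.377, 48.498, 10.793), k4=(10.356, 48.602, 11.293); state += dt/6·(k1+2k2+2k3+k4)
t=0.005: state=(3.807, 4.842, 2.664)
t=0.010: state=(3.863, 5.086, 2.723)
t=0.015: state=(3.929, 5.332, 2.788)
continuing one RK4 step at a time; state shown every 40 steps (Δt=0.2):
t=0.200: state=(10.710, 15.027, 13.857)
t=0.400: state=(7.086, 1.093, 23.190)
t=0.600: state=(0.442, -0.604, 13.463)
t=0.800: state=(-0.456, -0.721, 7.891)
t=1.000: state=(-1.410, -2.266, 4.822)
t=1.200: state=(-5.033, -8.208, 5.380)
t=1.400: state=(-11.858, -12.274, 21.222)
t=1.600: state=(-4.164, -0.271, 19.321)
t=1.800: state=(-0.766, -0.447, 11.340)
t=2.000: state=(-1.015, -1.495, 6.750)
t=2.200: state=(-3.144, -5.082, 4.966)
t=2.400: state=(-9.668, -13.478, 13.141)
t=2.600: state=(-7.970, -2.992, 22.941)
t=2.800: state=(-1.598, -0.498, 14.037)
t=3.000: state=(-1.225, -1.623, 8.395)
t=3.200: state=(-3.201, -5.007, 5.999)
t=3.400: state=(-9.179, -12.719, 12.851)
t=3.600: state=(-8.322, -3.921, 22.685)
t=3.760: state=(-2.754, -0.891, 15.954)
largest grid value and its neighbours: x(0.265)=12.49094, x(0.270)=12.50744, x(0.275)=12.50276
parabola through these three points peaks at t≈0.271 with x≈12.50827

max x = 12.508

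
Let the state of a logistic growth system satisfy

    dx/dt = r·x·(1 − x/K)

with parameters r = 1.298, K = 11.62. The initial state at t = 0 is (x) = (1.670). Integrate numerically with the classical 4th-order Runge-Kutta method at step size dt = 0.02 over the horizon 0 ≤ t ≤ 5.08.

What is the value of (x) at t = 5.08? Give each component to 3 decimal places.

t=0.000: state=(1.670)
step 1 (dt=0.02): k1=(1.856), k2=(1.873), k3=(1.873), k4=(1.891); state += dt/6·(k1+2k2+2k3+k4)
t=0.020: state=(1.707)
t=0.040: state=(1.746)
t=0.060: state=(1.784)
continuing one RK4 step at a time; state shown every 10 steps (Δt=0.2):
t=0.200: state=(2.077)
t=0.400: state=(2.557)
t=0.600: state=(3.112)
t=0.800: state=(3.737)
t=1.000: state=(4.423)
t=1.200: state=(5.153)
t=1.400: state=(5.904)
t=1.600: state=(6.652)
t=1.800: state=(7.373)
t=2.000: state=(8.045)
t=2.200: state=(8.654)
t=2.400: state=(9.190)
t=2.600: state=(9.652)
t=2.800: state=(10.041)
t=3.000: state=(10.363)
t=3.200: state=(10.626)
t=3.400: state=(10.838)
t=3.600: state=(11.007)
t=3.800: state=(11.141)
t=4.000: state=(11.247)
t=4.200: state=(11.330)
t=4.400: state=(11.395)
t=4.600: state=(11.446)
t=4.800: state=(11.485)
t=5.000: state=(11.516)
t=5.080: state=(11.526)

(x) = (11.526)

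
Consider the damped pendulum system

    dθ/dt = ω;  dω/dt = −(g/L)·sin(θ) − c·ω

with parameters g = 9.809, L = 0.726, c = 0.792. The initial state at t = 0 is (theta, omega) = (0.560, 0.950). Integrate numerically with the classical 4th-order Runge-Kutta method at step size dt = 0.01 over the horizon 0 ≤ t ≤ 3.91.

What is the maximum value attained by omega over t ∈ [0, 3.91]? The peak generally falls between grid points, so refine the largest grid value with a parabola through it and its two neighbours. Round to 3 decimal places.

max omega = 1.348

t=0.000: state=(0.560, 0.950)
step 1 (dt=0.01): k1=(0.950, -7.929), k2=(0.910, -7.952), k3=(0.910, -7.950), k4=(0.871, -7.970); state += dt/6·(k1+2k2+2k3+k4)
t=0.010: state=(0.569, 0.870)
t=0.020: state=(0.577, 0.791)
t=0.030: state=(0.585, 0.711)
continuing one RK4 step at a time; state shown every 20 steps (Δt=0.2):
t=0.200: state=(0.592, -0.605)
t=0.400: state=(0.350, -1.680)
t=0.600: state=(-0.018, -1.839)
t=0.800: state=(-0.324, -1.105)
t=1.000: state=(-0.434, 0.029)
t=1.200: state=(-0.325, 0.983)
t=1.400: state=(-0.080, 1.348)
t=1.600: state=(0.167, 1.021)
t=1.800: state=(0.299, 0.260)
t=2.000: state=(0.270, -0.510)
t=2.200: state=(0.119, -0.930)
t=2.400: state=(-0.067, -0.848)
t=2.600: state=(-0.194, -0.374)
t=2.800: state=(-0.210, 0.207)
t=3.000: state=(-0.124, 0.605)
t=3.200: state=(0.009, 0.658)
t=3.400: state=(0.118, 0.389)
t=3.600: state=(0.155, -0.025)
t=3.800: state=(0.113, -0.367)
t=3.910: state=(0.066, -0.464)
largest grid value and its neighbours: omega(1.390)=1.34722, omega(1.400)=1.34829, omega(1.410)=1.34754
parabola through these three points peaks at t≈1.401 with omega≈1.34829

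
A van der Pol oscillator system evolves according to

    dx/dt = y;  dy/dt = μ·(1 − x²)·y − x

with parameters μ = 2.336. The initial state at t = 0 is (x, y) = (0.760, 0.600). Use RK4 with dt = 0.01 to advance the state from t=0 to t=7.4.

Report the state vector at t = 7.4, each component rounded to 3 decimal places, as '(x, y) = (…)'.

t=0.000: state=(0.760, 0.600)
step 1 (dt=0.01): k1=(0.600, -0.168), k2=(0.599, -0.178), k3=(0.599, -0.178), k4=(0.598, -0.188); state += dt/6·(k1+2k2+2k3+k4)
t=0.010: state=(0.766, 0.598)
t=0.020: state=(0.772, 0.596)
t=0.030: state=(0.778, 0.594)
continuing one RK4 step at a time; state shown every 25 steps (Δt=0.25):
t=0.250: state=(0.899, 0.493)
t=0.500: state=(0.997, 0.278)
t=0.750: state=(1.035, 0.019)
t=1.000: state=(1.008, -0.234)
t=1.250: state=(0.917, -0.492)
t=1.500: state=(0.756, -0.814)
t=1.750: state=(0.493, -1.345)
t=2.000: state=(0.042, -2.377)
t=2.250: state=(-0.740, -3.809)
t=2.500: state=(-1.621, -2.563)
t=2.750: state=(-1.952, -0.404)
t=3.000: state=(-1.963, 0.163)
t=3.250: state=(-1.905, 0.275)
t=3.500: state=(-1.831, 0.312)
t=3.750: state=(-1.750, 0.340)
t=4.000: state=(-1.661, 0.371)
t=4.250: state=(-1.564, 0.410)
t=4.500: state=(-1.455, 0.463)
t=4.750: state=(-1.331, 0.538)
t=5.000: state=(-1.183, 0.652)
t=5.250: state=(-0.998, 0.843)
t=5.500: state=(-0.748, 1.198)
t=5.750: state=(-0.368, 1.943)
t=6.000: state=(0.289, 3.437)
t=6.250: state=(1.288, 3.932)
t=6.500: state=(1.924, 1.121)
t=6.750: state=(2.021, -0.038)
t=7.000: state=(1.979, -0.243)
t=7.250: state=(1.912, -0.290)
t=7.400: state=(1.867, -0.305)

(x, y) = (1.867, -0.305)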